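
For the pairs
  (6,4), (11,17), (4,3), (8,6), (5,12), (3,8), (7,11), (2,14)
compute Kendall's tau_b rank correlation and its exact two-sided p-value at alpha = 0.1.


Step 1: Enumerate the 28 unordered pairs (i,j) with i<j and classify each by sign(x_j-x_i) * sign(y_j-y_i).
  (1,2):dx=+5,dy=+13->C; (1,3):dx=-2,dy=-1->C; (1,4):dx=+2,dy=+2->C; (1,5):dx=-1,dy=+8->D
  (1,6):dx=-3,dy=+4->D; (1,7):dx=+1,dy=+7->C; (1,8):dx=-4,dy=+10->D; (2,3):dx=-7,dy=-14->C
  (2,4):dx=-3,dy=-11->C; (2,5):dx=-6,dy=-5->C; (2,6):dx=-8,dy=-9->C; (2,7):dx=-4,dy=-6->C
  (2,8):dx=-9,dy=-3->C; (3,4):dx=+4,dy=+3->C; (3,5):dx=+1,dy=+9->C; (3,6):dx=-1,dy=+5->D
  (3,7):dx=+3,dy=+8->C; (3,8):dx=-2,dy=+11->D; (4,5):dx=-3,dy=+6->D; (4,6):dx=-5,dy=+2->D
  (4,7):dx=-1,dy=+5->D; (4,8):dx=-6,dy=+8->D; (5,6):dx=-2,dy=-4->C; (5,7):dx=+2,dy=-1->D
  (5,8):dx=-3,dy=+2->D; (6,7):dx=+4,dy=+3->C; (6,8):dx=-1,dy=+6->D; (7,8):dx=-5,dy=+3->D
Step 2: C = 15, D = 13, total pairs = 28.
Step 3: tau = (C - D)/(n(n-1)/2) = (15 - 13)/28 = 0.071429.
Step 4: Exact two-sided p-value (enumerate n! = 40320 permutations of y under H0): p = 0.904861.
Step 5: alpha = 0.1. fail to reject H0.

tau_b = 0.0714 (C=15, D=13), p = 0.904861, fail to reject H0.


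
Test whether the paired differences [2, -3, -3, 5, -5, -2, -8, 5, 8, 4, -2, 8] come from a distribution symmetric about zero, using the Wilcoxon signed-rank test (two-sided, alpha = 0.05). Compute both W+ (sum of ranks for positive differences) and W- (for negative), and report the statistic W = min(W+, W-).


Step 1: Drop any zero differences (none here) and take |d_i|.
|d| = [2, 3, 3, 5, 5, 2, 8, 5, 8, 4, 2, 8]
Step 2: Midrank |d_i| (ties get averaged ranks).
ranks: |2|->2, |3|->4.5, |3|->4.5, |5|->8, |5|->8, |2|->2, |8|->11, |5|->8, |8|->11, |4|->6, |2|->2, |8|->11
Step 3: Attach original signs; sum ranks with positive sign and with negative sign.
W+ = 2 + 8 + 8 + 11 + 6 + 11 = 46
W- = 4.5 + 4.5 + 8 + 2 + 11 + 2 = 32
(Check: W+ + W- = 78 should equal n(n+1)/2 = 78.)
Step 4: Test statistic W = min(W+, W-) = 32.
Step 5: Ties in |d|, so use the tie-corrected normal approximation.
        E[W] = n(n+1)/4 = 12*13/4 = 39.
        Tie groups: |d|=2 (t=3), |d|=3 (t=2), |d|=5 (t=3), |d|=8 (t=3); sum(t^3 - t) = 78.
        Var[W] = n(n+1)(2n+1)/24 - sum(t^3-t)/48 = 3900/24 - 78/48 = 160.875.
        z = (W - E[W]) / sqrt(Var[W]) = (32 - 39) / 12.6837 = -0.5519.
        Two-sided p = 2*Phi(z) = 0.581023.
Step 6: alpha = 0.05. fail to reject H0.

W+ = 46, W- = 32, W = min = 32, p = 0.581023, fail to reject H0.


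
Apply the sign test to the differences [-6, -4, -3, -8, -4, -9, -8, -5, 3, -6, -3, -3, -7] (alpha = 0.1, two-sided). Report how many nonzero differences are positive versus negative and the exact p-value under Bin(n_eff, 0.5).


Step 1: Discard zero differences. Original n = 13; n_eff = number of nonzero differences = 13.
Nonzero differences (with sign): -6, -4, -3, -8, -4, -9, -8, -5, +3, -6, -3, -3, -7
Step 2: Count signs: positive = 1, negative = 12.
Step 3: Under H0: P(positive) = 0.5, so the number of positives S ~ Bin(13, 0.5).
Step 4: Two-sided exact p-value = sum of Bin(13,0.5) probabilities at or below the observed probability = 0.003418.
Step 5: alpha = 0.1. reject H0.

n_eff = 13, pos = 1, neg = 12, p = 0.003418, reject H0.


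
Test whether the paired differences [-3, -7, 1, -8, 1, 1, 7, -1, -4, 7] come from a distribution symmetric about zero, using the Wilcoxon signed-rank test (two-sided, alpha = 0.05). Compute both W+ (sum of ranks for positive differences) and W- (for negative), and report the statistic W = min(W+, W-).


Step 1: Drop any zero differences (none here) and take |d_i|.
|d| = [3, 7, 1, 8, 1, 1, 7, 1, 4, 7]
Step 2: Midrank |d_i| (ties get averaged ranks).
ranks: |3|->5, |7|->8, |1|->2.5, |8|->10, |1|->2.5, |1|->2.5, |7|->8, |1|->2.5, |4|->6, |7|->8
Step 3: Attach original signs; sum ranks with positive sign and with negative sign.
W+ = 2.5 + 2.5 + 2.5 + 8 + 8 = 23.5
W- = 5 + 8 + 10 + 2.5 + 6 = 31.5
(Check: W+ + W- = 55 should equal n(n+1)/2 = 55.)
Step 4: Test statistic W = min(W+, W-) = 23.5.
Step 5: Ties in |d|, so use the tie-corrected normal approximation.
        E[W] = n(n+1)/4 = 10*11/4 = 27.5.
        Tie groups: |d|=1 (t=4), |d|=7 (t=3); sum(t^3 - t) = 84.
        Var[W] = n(n+1)(2n+1)/24 - sum(t^3-t)/48 = 2310/24 - 84/48 = 94.5.
        z = (W - E[W]) / sqrt(Var[W]) = (23.5 - 27.5) / 9.7211 = -0.4115.
        Two-sided p = 2*Phi(z) = 0.680724.
Step 6: alpha = 0.05. fail to reject H0.

W+ = 23.5, W- = 31.5, W = min = 23.5, p = 0.680724, fail to reject H0.


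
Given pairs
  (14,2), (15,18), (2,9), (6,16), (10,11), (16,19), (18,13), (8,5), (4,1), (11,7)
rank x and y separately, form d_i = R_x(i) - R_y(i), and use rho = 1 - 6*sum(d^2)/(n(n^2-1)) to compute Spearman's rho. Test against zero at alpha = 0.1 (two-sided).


Step 1: Rank x and y separately (midranks; no ties here).
rank(x): 14->7, 15->8, 2->1, 6->3, 10->5, 16->9, 18->10, 8->4, 4->2, 11->6
rank(y): 2->2, 18->9, 9->5, 16->8, 11->6, 19->10, 13->7, 5->3, 1->1, 7->4
Step 2: d_i = R_x(i) - R_y(i); compute d_i^2.
  (7-2)^2=25, (8-9)^2=1, (1-5)^2=16, (3-8)^2=25, (5-6)^2=1, (9-10)^2=1, (10-7)^2=9, (4-3)^2=1, (2-1)^2=1, (6-4)^2=4
sum(d^2) = 84.
Step 3: rho = 1 - 6*84 / (10*(10^2 - 1)) = 1 - 504/990 = 0.490909.
Step 4: Under H0, t = rho * sqrt((n-2)/(1-rho^2)) = 1.5938 ~ t(8).
Step 5: Two-sided p-value from the t-distribution with 8 df = 0.149656.
Step 6: alpha = 0.1. fail to reject H0.

rho = 0.4909, p = 0.149656, fail to reject H0 at alpha = 0.1.


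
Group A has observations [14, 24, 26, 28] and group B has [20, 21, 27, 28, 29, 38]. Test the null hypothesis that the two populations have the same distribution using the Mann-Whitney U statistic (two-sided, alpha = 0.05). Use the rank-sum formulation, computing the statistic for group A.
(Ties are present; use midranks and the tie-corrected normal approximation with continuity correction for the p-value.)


Step 1: Combine and sort all 10 observations; assign midranks.
sorted (value, group): (14,X), (20,Y), (21,Y), (24,X), (26,X), (27,Y), (28,X), (28,Y), (29,Y), (38,Y)
ranks: 14->1, 20->2, 21->3, 24->4, 26->5, 27->6, 28->7.5, 28->7.5, 29->9, 38->10
Step 2: Rank sum for X: R1 = 1 + 4 + 5 + 7.5 = 17.5.
Step 3: U_X = R1 - n1(n1+1)/2 = 17.5 - 4*5/2 = 17.5 - 10 = 7.5.
       U_Y = n1*n2 - U_X = 24 - 7.5 = 16.5.
Step 4: Ties are present, so use the tie-corrected normal approximation (with continuity correction) for the p-value.
Step 5: p-value = 0.392330; compare to alpha = 0.05. fail to reject H0.

U_X = 7.5, p = 0.392330, fail to reject H0 at alpha = 0.05.


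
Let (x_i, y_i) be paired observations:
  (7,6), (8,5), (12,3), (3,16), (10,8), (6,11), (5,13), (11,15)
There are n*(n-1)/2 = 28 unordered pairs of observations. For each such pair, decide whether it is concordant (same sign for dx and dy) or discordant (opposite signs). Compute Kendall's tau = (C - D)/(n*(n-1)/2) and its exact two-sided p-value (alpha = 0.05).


Step 1: Enumerate the 28 unordered pairs (i,j) with i<j and classify each by sign(x_j-x_i) * sign(y_j-y_i).
  (1,2):dx=+1,dy=-1->D; (1,3):dx=+5,dy=-3->D; (1,4):dx=-4,dy=+10->D; (1,5):dx=+3,dy=+2->C
  (1,6):dx=-1,dy=+5->D; (1,7):dx=-2,dy=+7->D; (1,8):dx=+4,dy=+9->C; (2,3):dx=+4,dy=-2->D
  (2,4):dx=-5,dy=+11->D; (2,5):dx=+2,dy=+3->C; (2,6):dx=-2,dy=+6->D; (2,7):dx=-3,dy=+8->D
  (2,8):dx=+3,dy=+10->C; (3,4):dx=-9,dy=+13->D; (3,5):dx=-2,dy=+5->D; (3,6):dx=-6,dy=+8->D
  (3,7):dx=-7,dy=+10->D; (3,8):dx=-1,dy=+12->D; (4,5):dx=+7,dy=-8->D; (4,6):dx=+3,dy=-5->D
  (4,7):dx=+2,dy=-3->D; (4,8):dx=+8,dy=-1->D; (5,6):dx=-4,dy=+3->D; (5,7):dx=-5,dy=+5->D
  (5,8):dx=+1,dy=+7->C; (6,7):dx=-1,dy=+2->D; (6,8):dx=+5,dy=+4->C; (7,8):dx=+6,dy=+2->C
Step 2: C = 7, D = 21, total pairs = 28.
Step 3: tau = (C - D)/(n(n-1)/2) = (7 - 21)/28 = -0.500000.
Step 4: Exact two-sided p-value (enumerate n! = 40320 permutations of y under H0): p = 0.108681.
Step 5: alpha = 0.05. fail to reject H0.

tau_b = -0.5000 (C=7, D=21), p = 0.108681, fail to reject H0.


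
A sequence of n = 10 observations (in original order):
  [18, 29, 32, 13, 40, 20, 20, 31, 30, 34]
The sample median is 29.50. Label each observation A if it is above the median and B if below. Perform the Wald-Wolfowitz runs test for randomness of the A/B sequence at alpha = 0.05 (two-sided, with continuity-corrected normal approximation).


Step 1: Compute median = 29.50; label A = above, B = below.
Labels in order: BBABABBAAA  (n_A = 5, n_B = 5)
Step 2: Count runs R = 6.
Step 3: Under H0 (random ordering), E[R] = 2*n_A*n_B/(n_A+n_B) + 1 = 2*5*5/10 + 1 = 6.0000.
        Var[R] = 2*n_A*n_B*(2*n_A*n_B - n_A - n_B) / ((n_A+n_B)^2 * (n_A+n_B-1)) = 2000/900 = 2.2222.
        SD[R] = 1.4907.
Step 4: R = E[R], so z = 0 with no continuity correction.
Step 5: Two-sided p-value via normal approximation = 2*(1 - Phi(|z|)) = 1.000000.
Step 6: alpha = 0.05. fail to reject H0.

R = 6, z = 0.0000, p = 1.000000, fail to reject H0.


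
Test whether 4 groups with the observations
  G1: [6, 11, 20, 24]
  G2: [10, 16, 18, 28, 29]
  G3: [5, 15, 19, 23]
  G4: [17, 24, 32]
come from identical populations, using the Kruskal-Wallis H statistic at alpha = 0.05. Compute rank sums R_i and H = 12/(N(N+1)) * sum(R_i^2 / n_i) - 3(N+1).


Step 1: Combine all N = 16 observations and assign midranks.
sorted (value, group, rank): (5,G3,1), (6,G1,2), (10,G2,3), (11,G1,4), (15,G3,5), (16,G2,6), (17,G4,7), (18,G2,8), (19,G3,9), (20,G1,10), (23,G3,11), (24,G1,12.5), (24,G4,12.5), (28,G2,14), (29,G2,15), (32,G4,16)
Step 2: Sum ranks within each group.
R_1 = 28.5 (n_1 = 4)
R_2 = 46 (n_2 = 5)
R_3 = 26 (n_3 = 4)
R_4 = 35.5 (n_4 = 3)
Step 3: H = 12/(N(N+1)) * sum(R_i^2/n_i) - 3(N+1)
     = 12/(16*17) * (28.5^2/4 + 46^2/5 + 26^2/4 + 35.5^2/3) - 3*17
     = 0.044118 * 1215.35 - 51
     = 2.618199.
Step 4: Ties present; correction factor C = 1 - 6/(16^3 - 16) = 0.998529. Corrected H = 2.618199 / 0.998529 = 2.622054.
Step 5: Under H0, H ~ chi^2(3); p-value = 0.453636.
Step 6: alpha = 0.05. fail to reject H0.

H = 2.6221, df = 3, p = 0.453636, fail to reject H0.


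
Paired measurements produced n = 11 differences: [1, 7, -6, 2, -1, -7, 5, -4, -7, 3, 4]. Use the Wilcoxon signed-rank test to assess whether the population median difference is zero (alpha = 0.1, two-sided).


Step 1: Drop any zero differences (none here) and take |d_i|.
|d| = [1, 7, 6, 2, 1, 7, 5, 4, 7, 3, 4]
Step 2: Midrank |d_i| (ties get averaged ranks).
ranks: |1|->1.5, |7|->10, |6|->8, |2|->3, |1|->1.5, |7|->10, |5|->7, |4|->5.5, |7|->10, |3|->4, |4|->5.5
Step 3: Attach original signs; sum ranks with positive sign and with negative sign.
W+ = 1.5 + 10 + 3 + 7 + 4 + 5.5 = 31
W- = 8 + 1.5 + 10 + 5.5 + 10 = 35
(Check: W+ + W- = 66 should equal n(n+1)/2 = 66.)
Step 4: Test statistic W = min(W+, W-) = 31.
Step 5: Ties in |d|, so use the tie-corrected normal approximation.
        E[W] = n(n+1)/4 = 11*12/4 = 33.
        Tie groups: |d|=1 (t=2), |d|=4 (t=2), |d|=7 (t=3); sum(t^3 - t) = 36.
        Var[W] = n(n+1)(2n+1)/24 - sum(t^3-t)/48 = 3036/24 - 36/48 = 125.75.
        z = (W - E[W]) / sqrt(Var[W]) = (31 - 33) / 11.2138 = -0.1784.
        Two-sided p = 2*Phi(z) = 0.858447.
Step 6: alpha = 0.1. fail to reject H0.

W+ = 31, W- = 35, W = min = 31, p = 0.858447, fail to reject H0.


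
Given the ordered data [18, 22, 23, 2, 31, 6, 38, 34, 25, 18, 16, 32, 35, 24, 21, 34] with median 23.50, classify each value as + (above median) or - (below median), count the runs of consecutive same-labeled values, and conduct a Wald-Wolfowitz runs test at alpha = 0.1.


Step 1: Compute median = 23.50; label A = above, B = below.
Labels in order: BBBBABAAABBAAABA  (n_A = 8, n_B = 8)
Step 2: Count runs R = 8.
Step 3: Under H0 (random ordering), E[R] = 2*n_A*n_B/(n_A+n_B) + 1 = 2*8*8/16 + 1 = 9.0000.
        Var[R] = 2*n_A*n_B*(2*n_A*n_B - n_A - n_B) / ((n_A+n_B)^2 * (n_A+n_B-1)) = 14336/3840 = 3.7333.
        SD[R] = 1.9322.
Step 4: Continuity-corrected z = (R + 0.5 - E[R]) / SD[R] = (8 + 0.5 - 9.0000) / 1.9322 = -0.2588.
Step 5: Two-sided p-value via normal approximation = 2*(1 - Phi(|z|)) = 0.795809.
Step 6: alpha = 0.1. fail to reject H0.

R = 8, z = -0.2588, p = 0.795809, fail to reject H0.


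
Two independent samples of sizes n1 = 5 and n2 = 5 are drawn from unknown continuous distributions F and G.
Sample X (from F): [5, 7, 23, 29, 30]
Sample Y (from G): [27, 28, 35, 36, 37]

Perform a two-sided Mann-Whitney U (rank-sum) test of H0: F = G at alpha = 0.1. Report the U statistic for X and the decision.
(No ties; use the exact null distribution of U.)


Step 1: Combine and sort all 10 observations; assign midranks.
sorted (value, group): (5,X), (7,X), (23,X), (27,Y), (28,Y), (29,X), (30,X), (35,Y), (36,Y), (37,Y)
ranks: 5->1, 7->2, 23->3, 27->4, 28->5, 29->6, 30->7, 35->8, 36->9, 37->10
Step 2: Rank sum for X: R1 = 1 + 2 + 3 + 6 + 7 = 19.
Step 3: U_X = R1 - n1(n1+1)/2 = 19 - 5*6/2 = 19 - 15 = 4.
       U_Y = n1*n2 - U_X = 25 - 4 = 21.
Step 4: No ties, so the exact null distribution of U (based on enumerating the C(10,5) = 252 equally likely rank assignments) gives the two-sided p-value.
Step 5: p-value = 0.095238; compare to alpha = 0.1. reject H0.

U_X = 4, p = 0.095238, reject H0 at alpha = 0.1.


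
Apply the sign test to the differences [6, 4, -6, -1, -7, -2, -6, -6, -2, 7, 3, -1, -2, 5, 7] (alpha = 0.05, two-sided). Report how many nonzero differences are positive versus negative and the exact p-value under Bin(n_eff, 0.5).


Step 1: Discard zero differences. Original n = 15; n_eff = number of nonzero differences = 15.
Nonzero differences (with sign): +6, +4, -6, -1, -7, -2, -6, -6, -2, +7, +3, -1, -2, +5, +7
Step 2: Count signs: positive = 6, negative = 9.
Step 3: Under H0: P(positive) = 0.5, so the number of positives S ~ Bin(15, 0.5).
Step 4: Two-sided exact p-value = sum of Bin(15,0.5) probabilities at or below the observed probability = 0.607239.
Step 5: alpha = 0.05. fail to reject H0.

n_eff = 15, pos = 6, neg = 9, p = 0.607239, fail to reject H0.


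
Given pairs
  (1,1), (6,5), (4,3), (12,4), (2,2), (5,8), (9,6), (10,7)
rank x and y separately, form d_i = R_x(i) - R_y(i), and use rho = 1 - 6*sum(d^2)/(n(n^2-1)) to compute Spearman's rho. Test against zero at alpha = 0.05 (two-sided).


Step 1: Rank x and y separately (midranks; no ties here).
rank(x): 1->1, 6->5, 4->3, 12->8, 2->2, 5->4, 9->6, 10->7
rank(y): 1->1, 5->5, 3->3, 4->4, 2->2, 8->8, 6->6, 7->7
Step 2: d_i = R_x(i) - R_y(i); compute d_i^2.
  (1-1)^2=0, (5-5)^2=0, (3-3)^2=0, (8-4)^2=16, (2-2)^2=0, (4-8)^2=16, (6-6)^2=0, (7-7)^2=0
sum(d^2) = 32.
Step 3: rho = 1 - 6*32 / (8*(8^2 - 1)) = 1 - 192/504 = 0.619048.
Step 4: Under H0, t = rho * sqrt((n-2)/(1-rho^2)) = 1.9308 ~ t(6).
Step 5: Two-sided p-value from the t-distribution with 6 df = 0.101733.
Step 6: alpha = 0.05. fail to reject H0.

rho = 0.6190, p = 0.101733, fail to reject H0 at alpha = 0.05.


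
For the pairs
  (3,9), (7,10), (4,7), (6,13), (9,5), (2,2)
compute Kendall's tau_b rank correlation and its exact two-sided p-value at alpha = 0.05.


Step 1: Enumerate the 15 unordered pairs (i,j) with i<j and classify each by sign(x_j-x_i) * sign(y_j-y_i).
  (1,2):dx=+4,dy=+1->C; (1,3):dx=+1,dy=-2->D; (1,4):dx=+3,dy=+4->C; (1,5):dx=+6,dy=-4->D
  (1,6):dx=-1,dy=-7->C; (2,3):dx=-3,dy=-3->C; (2,4):dx=-1,dy=+3->D; (2,5):dx=+2,dy=-5->D
  (2,6):dx=-5,dy=-8->C; (3,4):dx=+2,dy=+6->C; (3,5):dx=+5,dy=-2->D; (3,6):dx=-2,dy=-5->C
  (4,5):dx=+3,dy=-8->D; (4,6):dx=-4,dy=-11->C; (5,6):dx=-7,dy=-3->C
Step 2: C = 9, D = 6, total pairs = 15.
Step 3: tau = (C - D)/(n(n-1)/2) = (9 - 6)/15 = 0.200000.
Step 4: Exact two-sided p-value (enumerate n! = 720 permutations of y under H0): p = 0.719444.
Step 5: alpha = 0.05. fail to reject H0.

tau_b = 0.2000 (C=9, D=6), p = 0.719444, fail to reject H0.


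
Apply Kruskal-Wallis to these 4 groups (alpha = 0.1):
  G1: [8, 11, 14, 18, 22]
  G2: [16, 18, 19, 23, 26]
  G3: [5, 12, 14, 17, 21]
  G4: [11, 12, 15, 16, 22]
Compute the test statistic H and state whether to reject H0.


Step 1: Combine all N = 20 observations and assign midranks.
sorted (value, group, rank): (5,G3,1), (8,G1,2), (11,G1,3.5), (11,G4,3.5), (12,G3,5.5), (12,G4,5.5), (14,G1,7.5), (14,G3,7.5), (15,G4,9), (16,G2,10.5), (16,G4,10.5), (17,G3,12), (18,G1,13.5), (18,G2,13.5), (19,G2,15), (21,G3,16), (22,G1,17.5), (22,G4,17.5), (23,G2,19), (26,G2,20)
Step 2: Sum ranks within each group.
R_1 = 44 (n_1 = 5)
R_2 = 78 (n_2 = 5)
R_3 = 42 (n_3 = 5)
R_4 = 46 (n_4 = 5)
Step 3: H = 12/(N(N+1)) * sum(R_i^2/n_i) - 3(N+1)
     = 12/(20*21) * (44^2/5 + 78^2/5 + 42^2/5 + 46^2/5) - 3*21
     = 0.028571 * 2380 - 63
     = 5.000000.
Step 4: Ties present; correction factor C = 1 - 36/(20^3 - 20) = 0.995489. Corrected H = 5.000000 / 0.995489 = 5.022659.
Step 5: Under H0, H ~ chi^2(3); p-value = 0.170145.
Step 6: alpha = 0.1. fail to reject H0.

H = 5.0227, df = 3, p = 0.170145, fail to reject H0.


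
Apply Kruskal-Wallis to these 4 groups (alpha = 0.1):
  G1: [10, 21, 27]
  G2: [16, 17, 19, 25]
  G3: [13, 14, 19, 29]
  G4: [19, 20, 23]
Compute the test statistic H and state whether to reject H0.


Step 1: Combine all N = 14 observations and assign midranks.
sorted (value, group, rank): (10,G1,1), (13,G3,2), (14,G3,3), (16,G2,4), (17,G2,5), (19,G2,7), (19,G3,7), (19,G4,7), (20,G4,9), (21,G1,10), (23,G4,11), (25,G2,12), (27,G1,13), (29,G3,14)
Step 2: Sum ranks within each group.
R_1 = 24 (n_1 = 3)
R_2 = 28 (n_2 = 4)
R_3 = 26 (n_3 = 4)
R_4 = 27 (n_4 = 3)
Step 3: H = 12/(N(N+1)) * sum(R_i^2/n_i) - 3(N+1)
     = 12/(14*15) * (24^2/3 + 28^2/4 + 26^2/4 + 27^2/3) - 3*15
     = 0.057143 * 800 - 45
     = 0.714286.
Step 4: Ties present; correction factor C = 1 - 24/(14^3 - 14) = 0.991209. Corrected H = 0.714286 / 0.991209 = 0.720621.
Step 5: Under H0, H ~ chi^2(3); p-value = 0.868343.
Step 6: alpha = 0.1. fail to reject H0.

H = 0.7206, df = 3, p = 0.868343, fail to reject H0.


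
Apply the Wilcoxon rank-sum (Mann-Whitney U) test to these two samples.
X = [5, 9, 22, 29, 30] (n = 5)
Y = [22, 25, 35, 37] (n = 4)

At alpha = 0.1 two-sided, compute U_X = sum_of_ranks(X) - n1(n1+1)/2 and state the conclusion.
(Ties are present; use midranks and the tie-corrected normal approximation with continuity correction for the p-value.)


Step 1: Combine and sort all 9 observations; assign midranks.
sorted (value, group): (5,X), (9,X), (22,X), (22,Y), (25,Y), (29,X), (30,X), (35,Y), (37,Y)
ranks: 5->1, 9->2, 22->3.5, 22->3.5, 25->5, 29->6, 30->7, 35->8, 37->9
Step 2: Rank sum for X: R1 = 1 + 2 + 3.5 + 6 + 7 = 19.5.
Step 3: U_X = R1 - n1(n1+1)/2 = 19.5 - 5*6/2 = 19.5 - 15 = 4.5.
       U_Y = n1*n2 - U_X = 20 - 4.5 = 15.5.
Step 4: Ties are present, so use the tie-corrected normal approximation (with continuity correction) for the p-value.
Step 5: p-value = 0.218742; compare to alpha = 0.1. fail to reject H0.

U_X = 4.5, p = 0.218742, fail to reject H0 at alpha = 0.1.


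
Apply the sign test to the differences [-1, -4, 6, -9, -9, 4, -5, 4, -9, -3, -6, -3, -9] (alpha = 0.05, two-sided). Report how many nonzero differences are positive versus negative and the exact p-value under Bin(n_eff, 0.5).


Step 1: Discard zero differences. Original n = 13; n_eff = number of nonzero differences = 13.
Nonzero differences (with sign): -1, -4, +6, -9, -9, +4, -5, +4, -9, -3, -6, -3, -9
Step 2: Count signs: positive = 3, negative = 10.
Step 3: Under H0: P(positive) = 0.5, so the number of positives S ~ Bin(13, 0.5).
Step 4: Two-sided exact p-value = sum of Bin(13,0.5) probabilities at or below the observed probability = 0.092285.
Step 5: alpha = 0.05. fail to reject H0.

n_eff = 13, pos = 3, neg = 10, p = 0.092285, fail to reject H0.


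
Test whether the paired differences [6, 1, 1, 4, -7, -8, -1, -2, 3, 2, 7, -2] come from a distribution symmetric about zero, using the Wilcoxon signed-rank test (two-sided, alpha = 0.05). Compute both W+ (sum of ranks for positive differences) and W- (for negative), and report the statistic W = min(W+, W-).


Step 1: Drop any zero differences (none here) and take |d_i|.
|d| = [6, 1, 1, 4, 7, 8, 1, 2, 3, 2, 7, 2]
Step 2: Midrank |d_i| (ties get averaged ranks).
ranks: |6|->9, |1|->2, |1|->2, |4|->8, |7|->10.5, |8|->12, |1|->2, |2|->5, |3|->7, |2|->5, |7|->10.5, |2|->5
Step 3: Attach original signs; sum ranks with positive sign and with negative sign.
W+ = 9 + 2 + 2 + 8 + 7 + 5 + 10.5 = 43.5
W- = 10.5 + 12 + 2 + 5 + 5 = 34.5
(Check: W+ + W- = 78 should equal n(n+1)/2 = 78.)
Step 4: Test statistic W = min(W+, W-) = 34.5.
Step 5: Ties in |d|, so use the tie-corrected normal approximation.
        E[W] = n(n+1)/4 = 12*13/4 = 39.
        Tie groups: |d|=1 (t=3), |d|=2 (t=3), |d|=7 (t=2); sum(t^3 - t) = 54.
        Var[W] = n(n+1)(2n+1)/24 - sum(t^3-t)/48 = 3900/24 - 54/48 = 161.375.
        z = (W - E[W]) / sqrt(Var[W]) = (34.5 - 39) / 12.7033 = -0.3542.
        Two-sided p = 2*Phi(z) = 0.723161.
Step 6: alpha = 0.05. fail to reject H0.

W+ = 43.5, W- = 34.5, W = min = 34.5, p = 0.723161, fail to reject H0.


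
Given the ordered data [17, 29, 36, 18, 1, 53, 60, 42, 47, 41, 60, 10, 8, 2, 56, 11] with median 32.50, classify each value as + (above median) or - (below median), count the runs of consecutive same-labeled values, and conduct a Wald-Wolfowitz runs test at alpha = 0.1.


Step 1: Compute median = 32.50; label A = above, B = below.
Labels in order: BBABBAAAAAABBBAB  (n_A = 8, n_B = 8)
Step 2: Count runs R = 7.
Step 3: Under H0 (random ordering), E[R] = 2*n_A*n_B/(n_A+n_B) + 1 = 2*8*8/16 + 1 = 9.0000.
        Var[R] = 2*n_A*n_B*(2*n_A*n_B - n_A - n_B) / ((n_A+n_B)^2 * (n_A+n_B-1)) = 14336/3840 = 3.7333.
        SD[R] = 1.9322.
Step 4: Continuity-corrected z = (R + 0.5 - E[R]) / SD[R] = (7 + 0.5 - 9.0000) / 1.9322 = -0.7763.
Step 5: Two-sided p-value via normal approximation = 2*(1 - Phi(|z|)) = 0.437558.
Step 6: alpha = 0.1. fail to reject H0.

R = 7, z = -0.7763, p = 0.437558, fail to reject H0.


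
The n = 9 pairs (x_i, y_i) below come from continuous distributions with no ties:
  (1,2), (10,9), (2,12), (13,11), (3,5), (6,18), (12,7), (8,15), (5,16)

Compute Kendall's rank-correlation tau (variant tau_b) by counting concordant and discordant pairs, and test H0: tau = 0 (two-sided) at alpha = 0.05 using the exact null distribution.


Step 1: Enumerate the 36 unordered pairs (i,j) with i<j and classify each by sign(x_j-x_i) * sign(y_j-y_i).
  (1,2):dx=+9,dy=+7->C; (1,3):dx=+1,dy=+10->C; (1,4):dx=+12,dy=+9->C; (1,5):dx=+2,dy=+3->C
  (1,6):dx=+5,dy=+16->C; (1,7):dx=+11,dy=+5->C; (1,8):dx=+7,dy=+13->C; (1,9):dx=+4,dy=+14->C
  (2,3):dx=-8,dy=+3->D; (2,4):dx=+3,dy=+2->C; (2,5):dx=-7,dy=-4->C; (2,6):dx=-4,dy=+9->D
  (2,7):dx=+2,dy=-2->D; (2,8):dx=-2,dy=+6->D; (2,9):dx=-5,dy=+7->D; (3,4):dx=+11,dy=-1->D
  (3,5):dx=+1,dy=-7->D; (3,6):dx=+4,dy=+6->C; (3,7):dx=+10,dy=-5->D; (3,8):dx=+6,dy=+3->C
  (3,9):dx=+3,dy=+4->C; (4,5):dx=-10,dy=-6->C; (4,6):dx=-7,dy=+7->D; (4,7):dx=-1,dy=-4->C
  (4,8):dx=-5,dy=+4->D; (4,9):dx=-8,dy=+5->D; (5,6):dx=+3,dy=+13->C; (5,7):dx=+9,dy=+2->C
  (5,8):dx=+5,dy=+10->C; (5,9):dx=+2,dy=+11->C; (6,7):dx=+6,dy=-11->D; (6,8):dx=+2,dy=-3->D
  (6,9):dx=-1,dy=-2->C; (7,8):dx=-4,dy=+8->D; (7,9):dx=-7,dy=+9->D; (8,9):dx=-3,dy=+1->D
Step 2: C = 20, D = 16, total pairs = 36.
Step 3: tau = (C - D)/(n(n-1)/2) = (20 - 16)/36 = 0.111111.
Step 4: Exact two-sided p-value (enumerate n! = 362880 permutations of y under H0): p = 0.761414.
Step 5: alpha = 0.05. fail to reject H0.

tau_b = 0.1111 (C=20, D=16), p = 0.761414, fail to reject H0.


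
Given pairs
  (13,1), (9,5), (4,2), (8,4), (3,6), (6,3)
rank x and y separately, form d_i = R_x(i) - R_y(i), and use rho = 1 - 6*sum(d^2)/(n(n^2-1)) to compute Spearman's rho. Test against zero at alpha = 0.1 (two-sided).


Step 1: Rank x and y separately (midranks; no ties here).
rank(x): 13->6, 9->5, 4->2, 8->4, 3->1, 6->3
rank(y): 1->1, 5->5, 2->2, 4->4, 6->6, 3->3
Step 2: d_i = R_x(i) - R_y(i); compute d_i^2.
  (6-1)^2=25, (5-5)^2=0, (2-2)^2=0, (4-4)^2=0, (1-6)^2=25, (3-3)^2=0
sum(d^2) = 50.
Step 3: rho = 1 - 6*50 / (6*(6^2 - 1)) = 1 - 300/210 = -0.428571.
Step 4: Under H0, t = rho * sqrt((n-2)/(1-rho^2)) = -0.9487 ~ t(4).
Step 5: Two-sided p-value from the t-distribution with 4 df = 0.396501.
Step 6: alpha = 0.1. fail to reject H0.

rho = -0.4286, p = 0.396501, fail to reject H0 at alpha = 0.1.


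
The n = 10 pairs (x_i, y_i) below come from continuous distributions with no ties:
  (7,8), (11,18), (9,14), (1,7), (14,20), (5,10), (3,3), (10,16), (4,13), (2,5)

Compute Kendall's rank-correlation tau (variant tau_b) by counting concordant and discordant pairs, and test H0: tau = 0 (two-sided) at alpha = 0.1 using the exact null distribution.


Step 1: Enumerate the 45 unordered pairs (i,j) with i<j and classify each by sign(x_j-x_i) * sign(y_j-y_i).
  (1,2):dx=+4,dy=+10->C; (1,3):dx=+2,dy=+6->C; (1,4):dx=-6,dy=-1->C; (1,5):dx=+7,dy=+12->C
  (1,6):dx=-2,dy=+2->D; (1,7):dx=-4,dy=-5->C; (1,8):dx=+3,dy=+8->C; (1,9):dx=-3,dy=+5->D
  (1,10):dx=-5,dy=-3->C; (2,3):dx=-2,dy=-4->C; (2,4):dx=-10,dy=-11->C; (2,5):dx=+3,dy=+2->C
  (2,6):dx=-6,dy=-8->C; (2,7):dx=-8,dy=-15->C; (2,8):dx=-1,dy=-2->C; (2,9):dx=-7,dy=-5->C
  (2,10):dx=-9,dy=-13->C; (3,4):dx=-8,dy=-7->C; (3,5):dx=+5,dy=+6->C; (3,6):dx=-4,dy=-4->C
  (3,7):dx=-6,dy=-11->C; (3,8):dx=+1,dy=+2->C; (3,9):dx=-5,dy=-1->C; (3,10):dx=-7,dy=-9->C
  (4,5):dx=+13,dy=+13->C; (4,6):dx=+4,dy=+3->C; (4,7):dx=+2,dy=-4->D; (4,8):dx=+9,dy=+9->C
  (4,9):dx=+3,dy=+6->C; (4,10):dx=+1,dy=-2->D; (5,6):dx=-9,dy=-10->C; (5,7):dx=-11,dy=-17->C
  (5,8):dx=-4,dy=-4->C; (5,9):dx=-10,dy=-7->C; (5,10):dx=-12,dy=-15->C; (6,7):dx=-2,dy=-7->C
  (6,8):dx=+5,dy=+6->C; (6,9):dx=-1,dy=+3->D; (6,10):dx=-3,dy=-5->C; (7,8):dx=+7,dy=+13->C
  (7,9):dx=+1,dy=+10->C; (7,10):dx=-1,dy=+2->D; (8,9):dx=-6,dy=-3->C; (8,10):dx=-8,dy=-11->C
  (9,10):dx=-2,dy=-8->C
Step 2: C = 39, D = 6, total pairs = 45.
Step 3: tau = (C - D)/(n(n-1)/2) = (39 - 6)/45 = 0.733333.
Step 4: Exact two-sided p-value (enumerate n! = 3628800 permutations of y under H0): p = 0.002213.
Step 5: alpha = 0.1. reject H0.

tau_b = 0.7333 (C=39, D=6), p = 0.002213, reject H0.


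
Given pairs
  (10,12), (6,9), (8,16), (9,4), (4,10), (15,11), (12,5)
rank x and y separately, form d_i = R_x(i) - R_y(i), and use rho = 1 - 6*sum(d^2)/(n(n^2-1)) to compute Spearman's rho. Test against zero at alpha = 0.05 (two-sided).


Step 1: Rank x and y separately (midranks; no ties here).
rank(x): 10->5, 6->2, 8->3, 9->4, 4->1, 15->7, 12->6
rank(y): 12->6, 9->3, 16->7, 4->1, 10->4, 11->5, 5->2
Step 2: d_i = R_x(i) - R_y(i); compute d_i^2.
  (5-6)^2=1, (2-3)^2=1, (3-7)^2=16, (4-1)^2=9, (1-4)^2=9, (7-5)^2=4, (6-2)^2=16
sum(d^2) = 56.
Step 3: rho = 1 - 6*56 / (7*(7^2 - 1)) = 1 - 336/336 = 0.000000.
Step 4: Under H0, t = rho * sqrt((n-2)/(1-rho^2)) = 0.0000 ~ t(5).
Step 5: Two-sided p-value from the t-distribution with 5 df = 1.000000.
Step 6: alpha = 0.05. fail to reject H0.

rho = 0.0000, p = 1.000000, fail to reject H0 at alpha = 0.05.


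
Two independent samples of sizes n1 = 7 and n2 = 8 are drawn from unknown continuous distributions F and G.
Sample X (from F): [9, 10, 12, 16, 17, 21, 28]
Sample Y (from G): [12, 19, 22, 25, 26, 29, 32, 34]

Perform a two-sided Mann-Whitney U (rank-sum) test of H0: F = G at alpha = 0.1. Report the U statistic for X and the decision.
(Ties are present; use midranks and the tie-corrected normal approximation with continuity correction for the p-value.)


Step 1: Combine and sort all 15 observations; assign midranks.
sorted (value, group): (9,X), (10,X), (12,X), (12,Y), (16,X), (17,X), (19,Y), (21,X), (22,Y), (25,Y), (26,Y), (28,X), (29,Y), (32,Y), (34,Y)
ranks: 9->1, 10->2, 12->3.5, 12->3.5, 16->5, 17->6, 19->7, 21->8, 22->9, 25->10, 26->11, 28->12, 29->13, 32->14, 34->15
Step 2: Rank sum for X: R1 = 1 + 2 + 3.5 + 5 + 6 + 8 + 12 = 37.5.
Step 3: U_X = R1 - n1(n1+1)/2 = 37.5 - 7*8/2 = 37.5 - 28 = 9.5.
       U_Y = n1*n2 - U_X = 56 - 9.5 = 46.5.
Step 4: Ties are present, so use the tie-corrected normal approximation (with continuity correction) for the p-value.
Step 5: p-value = 0.037073; compare to alpha = 0.1. reject H0.

U_X = 9.5, p = 0.037073, reject H0 at alpha = 0.1.


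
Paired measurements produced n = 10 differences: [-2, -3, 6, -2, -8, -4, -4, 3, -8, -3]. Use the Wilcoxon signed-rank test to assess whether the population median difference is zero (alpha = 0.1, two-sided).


Step 1: Drop any zero differences (none here) and take |d_i|.
|d| = [2, 3, 6, 2, 8, 4, 4, 3, 8, 3]
Step 2: Midrank |d_i| (ties get averaged ranks).
ranks: |2|->1.5, |3|->4, |6|->8, |2|->1.5, |8|->9.5, |4|->6.5, |4|->6.5, |3|->4, |8|->9.5, |3|->4
Step 3: Attach original signs; sum ranks with positive sign and with negative sign.
W+ = 8 + 4 = 12
W- = 1.5 + 4 + 1.5 + 9.5 + 6.5 + 6.5 + 9.5 + 4 = 43
(Check: W+ + W- = 55 should equal n(n+1)/2 = 55.)
Step 4: Test statistic W = min(W+, W-) = 12.
Step 5: Ties in |d|, so use the tie-corrected normal approximation.
        E[W] = n(n+1)/4 = 10*11/4 = 27.5.
        Tie groups: |d|=2 (t=2), |d|=3 (t=3), |d|=4 (t=2), |d|=8 (t=2); sum(t^3 - t) = 42.
        Var[W] = n(n+1)(2n+1)/24 - sum(t^3-t)/48 = 2310/24 - 42/48 = 95.375.
        z = (W - E[W]) / sqrt(Var[W]) = (12 - 27.5) / 9.7660 = -1.5871.
        Two-sided p = 2*Phi(z) = 0.112482.
Step 6: alpha = 0.1. fail to reject H0.

W+ = 12, W- = 43, W = min = 12, p = 0.112482, fail to reject H0.


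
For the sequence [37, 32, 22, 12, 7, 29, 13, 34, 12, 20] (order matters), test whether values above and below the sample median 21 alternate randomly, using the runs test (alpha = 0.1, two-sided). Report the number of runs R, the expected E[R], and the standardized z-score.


Step 1: Compute median = 21; label A = above, B = below.
Labels in order: AAABBABABB  (n_A = 5, n_B = 5)
Step 2: Count runs R = 6.
Step 3: Under H0 (random ordering), E[R] = 2*n_A*n_B/(n_A+n_B) + 1 = 2*5*5/10 + 1 = 6.0000.
        Var[R] = 2*n_A*n_B*(2*n_A*n_B - n_A - n_B) / ((n_A+n_B)^2 * (n_A+n_B-1)) = 2000/900 = 2.2222.
        SD[R] = 1.4907.
Step 4: R = E[R], so z = 0 with no continuity correction.
Step 5: Two-sided p-value via normal approximation = 2*(1 - Phi(|z|)) = 1.000000.
Step 6: alpha = 0.1. fail to reject H0.

R = 6, z = 0.0000, p = 1.000000, fail to reject H0.


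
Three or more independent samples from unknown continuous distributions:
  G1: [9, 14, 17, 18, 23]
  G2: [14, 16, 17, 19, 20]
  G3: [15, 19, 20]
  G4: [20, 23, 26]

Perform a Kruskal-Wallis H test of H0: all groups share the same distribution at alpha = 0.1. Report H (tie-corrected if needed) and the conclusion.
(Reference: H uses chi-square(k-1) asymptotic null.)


Step 1: Combine all N = 16 observations and assign midranks.
sorted (value, group, rank): (9,G1,1), (14,G1,2.5), (14,G2,2.5), (15,G3,4), (16,G2,5), (17,G1,6.5), (17,G2,6.5), (18,G1,8), (19,G2,9.5), (19,G3,9.5), (20,G2,12), (20,G3,12), (20,G4,12), (23,G1,14.5), (23,G4,14.5), (26,G4,16)
Step 2: Sum ranks within each group.
R_1 = 32.5 (n_1 = 5)
R_2 = 35.5 (n_2 = 5)
R_3 = 25.5 (n_3 = 3)
R_4 = 42.5 (n_4 = 3)
Step 3: H = 12/(N(N+1)) * sum(R_i^2/n_i) - 3(N+1)
     = 12/(16*17) * (32.5^2/5 + 35.5^2/5 + 25.5^2/3 + 42.5^2/3) - 3*17
     = 0.044118 * 1282.13 - 51
     = 5.564706.
Step 4: Ties present; correction factor C = 1 - 48/(16^3 - 16) = 0.988235. Corrected H = 5.564706 / 0.988235 = 5.630952.
Step 5: Under H0, H ~ chi^2(3); p-value = 0.131013.
Step 6: alpha = 0.1. fail to reject H0.

H = 5.6310, df = 3, p = 0.131013, fail to reject H0.


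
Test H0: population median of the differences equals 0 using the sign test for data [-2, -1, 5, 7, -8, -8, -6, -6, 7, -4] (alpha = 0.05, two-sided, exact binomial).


Step 1: Discard zero differences. Original n = 10; n_eff = number of nonzero differences = 10.
Nonzero differences (with sign): -2, -1, +5, +7, -8, -8, -6, -6, +7, -4
Step 2: Count signs: positive = 3, negative = 7.
Step 3: Under H0: P(positive) = 0.5, so the number of positives S ~ Bin(10, 0.5).
Step 4: Two-sided exact p-value = sum of Bin(10,0.5) probabilities at or below the observed probability = 0.343750.
Step 5: alpha = 0.05. fail to reject H0.

n_eff = 10, pos = 3, neg = 7, p = 0.343750, fail to reject H0.


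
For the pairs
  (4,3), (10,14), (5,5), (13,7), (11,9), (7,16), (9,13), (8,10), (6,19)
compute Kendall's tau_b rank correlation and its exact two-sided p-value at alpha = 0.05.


Step 1: Enumerate the 36 unordered pairs (i,j) with i<j and classify each by sign(x_j-x_i) * sign(y_j-y_i).
  (1,2):dx=+6,dy=+11->C; (1,3):dx=+1,dy=+2->C; (1,4):dx=+9,dy=+4->C; (1,5):dx=+7,dy=+6->C
  (1,6):dx=+3,dy=+13->C; (1,7):dx=+5,dy=+10->C; (1,8):dx=+4,dy=+7->C; (1,9):dx=+2,dy=+16->C
  (2,3):dx=-5,dy=-9->C; (2,4):dx=+3,dy=-7->D; (2,5):dx=+1,dy=-5->D; (2,6):dx=-3,dy=+2->D
  (2,7):dx=-1,dy=-1->C; (2,8):dx=-2,dy=-4->C; (2,9):dx=-4,dy=+5->D; (3,4):dx=+8,dy=+2->C
  (3,5):dx=+6,dy=+4->C; (3,6):dx=+2,dy=+11->C; (3,7):dx=+4,dy=+8->C; (3,8):dx=+3,dy=+5->C
  (3,9):dx=+1,dy=+14->C; (4,5):dx=-2,dy=+2->D; (4,6):dx=-6,dy=+9->D; (4,7):dx=-4,dy=+6->D
  (4,8):dx=-5,dy=+3->D; (4,9):dx=-7,dy=+12->D; (5,6):dx=-4,dy=+7->D; (5,7):dx=-2,dy=+4->D
  (5,8):dx=-3,dy=+1->D; (5,9):dx=-5,dy=+10->D; (6,7):dx=+2,dy=-3->D; (6,8):dx=+1,dy=-6->D
  (6,9):dx=-1,dy=+3->D; (7,8):dx=-1,dy=-3->C; (7,9):dx=-3,dy=+6->D; (8,9):dx=-2,dy=+9->D
Step 2: C = 18, D = 18, total pairs = 36.
Step 3: tau = (C - D)/(n(n-1)/2) = (18 - 18)/36 = 0.000000.
Step 4: Exact two-sided p-value (enumerate n! = 362880 permutations of y under H0): p = 1.000000.
Step 5: alpha = 0.05. fail to reject H0.

tau_b = 0.0000 (C=18, D=18), p = 1.000000, fail to reject H0.


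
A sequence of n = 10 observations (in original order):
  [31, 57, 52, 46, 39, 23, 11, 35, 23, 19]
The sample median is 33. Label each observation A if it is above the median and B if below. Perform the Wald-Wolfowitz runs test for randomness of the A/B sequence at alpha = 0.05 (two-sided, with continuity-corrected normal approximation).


Step 1: Compute median = 33; label A = above, B = below.
Labels in order: BAAAABBABB  (n_A = 5, n_B = 5)
Step 2: Count runs R = 5.
Step 3: Under H0 (random ordering), E[R] = 2*n_A*n_B/(n_A+n_B) + 1 = 2*5*5/10 + 1 = 6.0000.
        Var[R] = 2*n_A*n_B*(2*n_A*n_B - n_A - n_B) / ((n_A+n_B)^2 * (n_A+n_B-1)) = 2000/900 = 2.2222.
        SD[R] = 1.4907.
Step 4: Continuity-corrected z = (R + 0.5 - E[R]) / SD[R] = (5 + 0.5 - 6.0000) / 1.4907 = -0.3354.
Step 5: Two-sided p-value via normal approximation = 2*(1 - Phi(|z|)) = 0.737316.
Step 6: alpha = 0.05. fail to reject H0.

R = 5, z = -0.3354, p = 0.737316, fail to reject H0.


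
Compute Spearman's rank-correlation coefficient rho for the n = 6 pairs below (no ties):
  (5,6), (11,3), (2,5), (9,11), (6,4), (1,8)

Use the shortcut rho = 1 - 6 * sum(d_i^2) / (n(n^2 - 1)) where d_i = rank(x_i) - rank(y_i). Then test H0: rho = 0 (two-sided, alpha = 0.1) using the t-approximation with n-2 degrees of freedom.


Step 1: Rank x and y separately (midranks; no ties here).
rank(x): 5->3, 11->6, 2->2, 9->5, 6->4, 1->1
rank(y): 6->4, 3->1, 5->3, 11->6, 4->2, 8->5
Step 2: d_i = R_x(i) - R_y(i); compute d_i^2.
  (3-4)^2=1, (6-1)^2=25, (2-3)^2=1, (5-6)^2=1, (4-2)^2=4, (1-5)^2=16
sum(d^2) = 48.
Step 3: rho = 1 - 6*48 / (6*(6^2 - 1)) = 1 - 288/210 = -0.371429.
Step 4: Under H0, t = rho * sqrt((n-2)/(1-rho^2)) = -0.8001 ~ t(4).
Step 5: Two-sided p-value from the t-distribution with 4 df = 0.468478.
Step 6: alpha = 0.1. fail to reject H0.

rho = -0.3714, p = 0.468478, fail to reject H0 at alpha = 0.1.


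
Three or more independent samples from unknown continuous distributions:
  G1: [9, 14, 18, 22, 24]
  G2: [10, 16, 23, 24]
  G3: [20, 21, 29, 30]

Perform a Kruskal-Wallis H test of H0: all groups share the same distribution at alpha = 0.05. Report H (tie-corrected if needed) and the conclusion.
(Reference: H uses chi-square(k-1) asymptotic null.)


Step 1: Combine all N = 13 observations and assign midranks.
sorted (value, group, rank): (9,G1,1), (10,G2,2), (14,G1,3), (16,G2,4), (18,G1,5), (20,G3,6), (21,G3,7), (22,G1,8), (23,G2,9), (24,G1,10.5), (24,G2,10.5), (29,G3,12), (30,G3,13)
Step 2: Sum ranks within each group.
R_1 = 27.5 (n_1 = 5)
R_2 = 25.5 (n_2 = 4)
R_3 = 38 (n_3 = 4)
Step 3: H = 12/(N(N+1)) * sum(R_i^2/n_i) - 3(N+1)
     = 12/(13*14) * (27.5^2/5 + 25.5^2/4 + 38^2/4) - 3*14
     = 0.065934 * 674.812 - 42
     = 2.493132.
Step 4: Ties present; correction factor C = 1 - 6/(13^3 - 13) = 0.997253. Corrected H = 2.493132 / 0.997253 = 2.500000.
Step 5: Under H0, H ~ chi^2(2); p-value = 0.286505.
Step 6: alpha = 0.05. fail to reject H0.

H = 2.5000, df = 2, p = 0.286505, fail to reject H0.


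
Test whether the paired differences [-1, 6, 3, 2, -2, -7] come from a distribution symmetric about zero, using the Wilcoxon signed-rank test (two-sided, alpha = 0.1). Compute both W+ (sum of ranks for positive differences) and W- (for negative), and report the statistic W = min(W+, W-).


Step 1: Drop any zero differences (none here) and take |d_i|.
|d| = [1, 6, 3, 2, 2, 7]
Step 2: Midrank |d_i| (ties get averaged ranks).
ranks: |1|->1, |6|->5, |3|->4, |2|->2.5, |2|->2.5, |7|->6
Step 3: Attach original signs; sum ranks with positive sign and with negative sign.
W+ = 5 + 4 + 2.5 = 11.5
W- = 1 + 2.5 + 6 = 9.5
(Check: W+ + W- = 21 should equal n(n+1)/2 = 21.)
Step 4: Test statistic W = min(W+, W-) = 9.5.
Step 5: Ties in |d|, so use the tie-corrected normal approximation.
        E[W] = n(n+1)/4 = 6*7/4 = 10.5.
        Tie groups: |d|=2 (t=2); sum(t^3 - t) = 6.
        Var[W] = n(n+1)(2n+1)/24 - sum(t^3-t)/48 = 546/24 - 6/48 = 22.625.
        z = (W - E[W]) / sqrt(Var[W]) = (9.5 - 10.5) / 4.7566 = -0.2102.
        Two-sided p = 2*Phi(z) = 0.833484.
Step 6: alpha = 0.1. fail to reject H0.

W+ = 11.5, W- = 9.5, W = min = 9.5, p = 0.833484, fail to reject H0.


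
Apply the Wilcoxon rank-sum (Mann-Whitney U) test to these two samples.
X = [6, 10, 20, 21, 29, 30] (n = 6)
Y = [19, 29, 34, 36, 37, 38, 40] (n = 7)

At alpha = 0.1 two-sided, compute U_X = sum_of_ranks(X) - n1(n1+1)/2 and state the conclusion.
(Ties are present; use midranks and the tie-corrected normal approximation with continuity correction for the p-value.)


Step 1: Combine and sort all 13 observations; assign midranks.
sorted (value, group): (6,X), (10,X), (19,Y), (20,X), (21,X), (29,X), (29,Y), (30,X), (34,Y), (36,Y), (37,Y), (38,Y), (40,Y)
ranks: 6->1, 10->2, 19->3, 20->4, 21->5, 29->6.5, 29->6.5, 30->8, 34->9, 36->10, 37->11, 38->12, 40->13
Step 2: Rank sum for X: R1 = 1 + 2 + 4 + 5 + 6.5 + 8 = 26.5.
Step 3: U_X = R1 - n1(n1+1)/2 = 26.5 - 6*7/2 = 26.5 - 21 = 5.5.
       U_Y = n1*n2 - U_X = 42 - 5.5 = 36.5.
Step 4: Ties are present, so use the tie-corrected normal approximation (with continuity correction) for the p-value.
Step 5: p-value = 0.031888; compare to alpha = 0.1. reject H0.

U_X = 5.5, p = 0.031888, reject H0 at alpha = 0.1.


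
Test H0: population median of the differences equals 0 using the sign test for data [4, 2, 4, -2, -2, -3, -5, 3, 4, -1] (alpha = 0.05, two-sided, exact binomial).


Step 1: Discard zero differences. Original n = 10; n_eff = number of nonzero differences = 10.
Nonzero differences (with sign): +4, +2, +4, -2, -2, -3, -5, +3, +4, -1
Step 2: Count signs: positive = 5, negative = 5.
Step 3: Under H0: P(positive) = 0.5, so the number of positives S ~ Bin(10, 0.5).
Step 4: Two-sided exact p-value = sum of Bin(10,0.5) probabilities at or below the observed probability = 1.000000.
Step 5: alpha = 0.05. fail to reject H0.

n_eff = 10, pos = 5, neg = 5, p = 1.000000, fail to reject H0.


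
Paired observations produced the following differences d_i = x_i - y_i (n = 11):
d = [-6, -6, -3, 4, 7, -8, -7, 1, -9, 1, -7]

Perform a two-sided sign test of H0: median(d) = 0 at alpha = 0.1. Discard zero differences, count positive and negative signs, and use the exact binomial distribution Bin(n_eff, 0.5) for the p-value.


Step 1: Discard zero differences. Original n = 11; n_eff = number of nonzero differences = 11.
Nonzero differences (with sign): -6, -6, -3, +4, +7, -8, -7, +1, -9, +1, -7
Step 2: Count signs: positive = 4, negative = 7.
Step 3: Under H0: P(positive) = 0.5, so the number of positives S ~ Bin(11, 0.5).
Step 4: Two-sided exact p-value = sum of Bin(11,0.5) probabilities at or below the observed probability = 0.548828.
Step 5: alpha = 0.1. fail to reject H0.

n_eff = 11, pos = 4, neg = 7, p = 0.548828, fail to reject H0.


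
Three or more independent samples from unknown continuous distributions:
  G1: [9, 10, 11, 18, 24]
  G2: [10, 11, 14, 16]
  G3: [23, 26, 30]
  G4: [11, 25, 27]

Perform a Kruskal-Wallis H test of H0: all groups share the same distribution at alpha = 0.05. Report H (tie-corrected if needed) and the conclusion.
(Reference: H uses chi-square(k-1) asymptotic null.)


Step 1: Combine all N = 15 observations and assign midranks.
sorted (value, group, rank): (9,G1,1), (10,G1,2.5), (10,G2,2.5), (11,G1,5), (11,G2,5), (11,G4,5), (14,G2,7), (16,G2,8), (18,G1,9), (23,G3,10), (24,G1,11), (25,G4,12), (26,G3,13), (27,G4,14), (30,G3,15)
Step 2: Sum ranks within each group.
R_1 = 28.5 (n_1 = 5)
R_2 = 22.5 (n_2 = 4)
R_3 = 38 (n_3 = 3)
R_4 = 31 (n_4 = 3)
Step 3: H = 12/(N(N+1)) * sum(R_i^2/n_i) - 3(N+1)
     = 12/(15*16) * (28.5^2/5 + 22.5^2/4 + 38^2/3 + 31^2/3) - 3*16
     = 0.050000 * 1090.68 - 48
     = 6.533958.
Step 4: Ties present; correction factor C = 1 - 30/(15^3 - 15) = 0.991071. Corrected H = 6.533958 / 0.991071 = 6.592823.
Step 5: Under H0, H ~ chi^2(3); p-value = 0.086073.
Step 6: alpha = 0.05. fail to reject H0.

H = 6.5928, df = 3, p = 0.086073, fail to reject H0.
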